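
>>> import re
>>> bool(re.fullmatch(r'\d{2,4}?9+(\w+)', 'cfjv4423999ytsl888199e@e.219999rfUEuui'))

Pattern: 2 to 4 of a digit (lazy), then one or more of a literal '9'; then one or more of a word character (captured).
`re.fullmatch` is like wrapping the pattern in `^…$` (in single-line mode).
Here there's no way to consume every character, so the call returns None, and `bool(None)` is False.

False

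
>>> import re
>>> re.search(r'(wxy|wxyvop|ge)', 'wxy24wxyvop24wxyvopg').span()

The match spans [0:3] → 'wxy'.

(0, 3)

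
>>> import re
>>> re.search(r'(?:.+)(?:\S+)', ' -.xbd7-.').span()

(0, 9)

The pattern matches one or more of any character (non-capturing group); then one or more of a non-whitespace character (non-capturing group).
`search` walks the string left to right and returns the first match it finds.
The match spans [0:9] → ' -.xbd7-.'.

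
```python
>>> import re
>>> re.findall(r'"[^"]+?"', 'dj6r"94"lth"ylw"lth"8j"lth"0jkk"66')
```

Matches: at [4:8] → '"94"'; at [11:16] → '"ylw"'; at [19:23] → '"8j"'; at [26:32] → '"0jkk"'.
No capturing groups, so `findall` returns the 4 full match strings.

['"94"', '"ylw"', '"8j"', '"0jkk"']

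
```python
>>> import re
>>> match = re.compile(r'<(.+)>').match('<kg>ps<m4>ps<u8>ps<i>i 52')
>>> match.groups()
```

`re.match` won't scan ahead — the pattern has to work from the very first character.
The match spans [0:21] → '<kg>ps<m4>ps<u8>ps<i>'.
Captured: group 1 = 'kg>ps<m4>ps<u8>ps<i'.

('kg>ps<m4>ps<u8>ps<i',)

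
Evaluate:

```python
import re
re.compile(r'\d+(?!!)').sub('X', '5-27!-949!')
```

A negative assertion filters positions out without eating any characters.
`sub` substitutes 'X' at each match site.

'X-X7!-X9!'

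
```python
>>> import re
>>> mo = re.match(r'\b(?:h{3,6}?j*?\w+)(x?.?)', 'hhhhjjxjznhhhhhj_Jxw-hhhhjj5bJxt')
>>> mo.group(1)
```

'-'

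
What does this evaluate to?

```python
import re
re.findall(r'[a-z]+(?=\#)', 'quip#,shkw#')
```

['quip', 'shkw']

Because the assertion is zero-width, the text it checks is not consumed and won't appear in the result.
Walking the string: at [0:4] → 'quip'; at [6:10] → 'shkw'.
`findall` yields the raw match text (2 of them) because the pattern has no groups.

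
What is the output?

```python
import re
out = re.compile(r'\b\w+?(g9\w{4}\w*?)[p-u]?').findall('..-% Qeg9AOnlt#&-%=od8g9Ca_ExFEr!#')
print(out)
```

A non-greedy quantifier consumes as few characters as it can — just enough that the remainder of the pattern still matches from where it stops; whatever follows it matches normally.
One capturing group, so `findall` returns just the captured substring from each match — 2 in all.

['g9AOnl', 'g9Ca_E']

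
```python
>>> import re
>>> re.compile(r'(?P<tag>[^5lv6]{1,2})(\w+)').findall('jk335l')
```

[('jk', '335l')]

Pattern: 1 to 2 of any character except [5lv6] (captured as 'tag'); then one or more of a word character (captured).
Matches: at [0:6] match 'jk335l', groups = ('jk', '335l').
`findall` packs the 2 group values into a tuple for every match.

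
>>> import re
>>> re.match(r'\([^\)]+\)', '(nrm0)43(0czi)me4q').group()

`re.match` only tries the pattern at the start of the string.
The match spans [0:6] → '(nrm0)'.

'(nrm0)'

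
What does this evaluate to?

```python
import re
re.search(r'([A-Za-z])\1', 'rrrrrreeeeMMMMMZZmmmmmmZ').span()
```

The backreference `\1` re-matches whatever the first group consumed, character for character.
The match spans [0:2] → 'rr'.

(0, 2)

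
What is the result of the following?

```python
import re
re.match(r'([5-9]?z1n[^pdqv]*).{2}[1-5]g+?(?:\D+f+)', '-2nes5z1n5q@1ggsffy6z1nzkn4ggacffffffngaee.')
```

`match` is anchored at position 0; if the pattern doesn't fit there, it returns None.
Here the string doesn't start with a match, so the call returns None.

None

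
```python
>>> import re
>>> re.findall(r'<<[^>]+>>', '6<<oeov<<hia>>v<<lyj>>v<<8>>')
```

['<<oeov<<hia>>', '<<lyj>>', '<<8>>']

Matches: at [1:14] → '<<oeov<<hia>>'; at [15:22] → '<<lyj>>'; at [23:28] → '<<8>>'.
With no groups in the pattern, `findall` gives back each whole match — 3 here.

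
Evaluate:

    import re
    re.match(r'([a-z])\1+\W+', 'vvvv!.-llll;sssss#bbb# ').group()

`re.match` only tries the pattern at the start of the string.
The match spans [0:7] → 'vvvv!.-'.

'vvvv!.-'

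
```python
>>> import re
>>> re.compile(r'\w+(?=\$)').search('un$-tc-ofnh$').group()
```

'un'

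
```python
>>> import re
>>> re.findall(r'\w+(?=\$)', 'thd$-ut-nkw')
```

['thd']

Because the assertion is zero-width, the text it checks is not consumed and won't appear in the result.
`findall` yields the raw match text (1 of them) because the pattern has no groups.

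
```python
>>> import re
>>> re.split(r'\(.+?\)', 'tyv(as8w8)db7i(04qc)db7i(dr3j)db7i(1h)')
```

Matches to split on: at [3:10] → '(as8w8)'; at [14:20] → '(04qc)'; at [24:30] → '(dr3j)'; at [34:38] → '(1h)'.
The string is cut at each match, leaving 5 pieces.

['tyv', 'db7i', 'db7i', 'db7i', '']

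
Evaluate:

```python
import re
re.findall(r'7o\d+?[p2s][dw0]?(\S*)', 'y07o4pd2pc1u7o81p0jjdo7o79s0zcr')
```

Because there's exactly one group, `findall` drops the full match and keeps group 1 from the one hit.

['2pc1u7o81p0jjdo7o79s0zcr']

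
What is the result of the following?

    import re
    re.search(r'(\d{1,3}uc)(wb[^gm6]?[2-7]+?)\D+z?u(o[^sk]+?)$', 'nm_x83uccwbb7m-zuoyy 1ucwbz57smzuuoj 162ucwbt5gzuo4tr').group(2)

This matches 1 to 3 of a digit, then the literal 'uc' (captured); then the literal 'wb', then optionally any character except [gm6], then one or more of a character in [2-7] (lazy) (captured); then one or more of a non-digit, then optionally the literal 'z', then the literal 'u'; then a literal 'o', then one or more of any character except [sk] (lazy) (captured); then anchored at the end.
`re.search` tries every starting position until one works.
The match spans [21:53] → '1ucwbz57smzuuoj 162ucwbt5gzuo4tr'.
Captured: group 1 = '1uc', group 2 = 'wbz57', group 3 = 'oj 162ucwbt5gzuo4tr'.

'wbz57'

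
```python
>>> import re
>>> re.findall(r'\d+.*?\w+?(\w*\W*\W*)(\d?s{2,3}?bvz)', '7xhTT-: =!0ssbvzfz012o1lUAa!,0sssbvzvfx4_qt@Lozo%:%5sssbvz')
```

With the lazy modifier that quantifier settles for the fewest repetitions that let the rest of the pattern succeed (the atoms after it are unaffected and can still be greedy).
Multiple groups make `findall` return tuples — one 2-tuple for each match.

[('hTT-: =!', '0ssbvz'), ('1lUAa!,', '0sssbvz'), ('ozo%:%', '5sssbvz')]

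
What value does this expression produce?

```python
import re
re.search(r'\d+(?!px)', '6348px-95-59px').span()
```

(0, 3)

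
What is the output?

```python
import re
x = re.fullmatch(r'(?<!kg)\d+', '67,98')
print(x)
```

None

The negative lookaround is zero-width — it rules out positions where the adjacent text would match, without consuming anything.
For `fullmatch`, every character of the input must be accounted for by the pattern.
Here the pattern can't cover the whole string, so the call returns None.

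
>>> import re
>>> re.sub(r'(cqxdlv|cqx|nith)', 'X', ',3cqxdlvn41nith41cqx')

The regex engine tests alternatives in the order written; an earlier branch that matches wins even if a later one would match more.
Matches: at [2:8] → 'cqxdlv'; at [11:15] → 'nith'; at [17:20] → 'cqx'.
Each match is replaced by 'X'.

',3Xn41X41X'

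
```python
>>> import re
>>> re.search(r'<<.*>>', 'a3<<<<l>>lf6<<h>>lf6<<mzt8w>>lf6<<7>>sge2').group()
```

`re.search` scans for the first position where the pattern succeeds.
The match spans [2:37] → '<<<<l>>lf6<<h>>lf6<<mzt8w>>lf6<<7>>'.

'<<<<l>>lf6<<h>>lf6<<mzt8w>>lf6<<7>>'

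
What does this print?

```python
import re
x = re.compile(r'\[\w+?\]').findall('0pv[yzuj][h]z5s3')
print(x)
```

['[yzuj]', '[h]']

`findall` yields the raw match text (2 of them) because the pattern has no groups.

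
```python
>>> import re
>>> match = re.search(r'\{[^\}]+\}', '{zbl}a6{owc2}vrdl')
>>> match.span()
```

`re.search` scans for the first position where the pattern succeeds.
The match spans [0:5] → '{zbl}'.

(0, 5)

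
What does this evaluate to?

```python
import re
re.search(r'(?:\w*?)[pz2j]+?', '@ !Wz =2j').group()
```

The pattern matches zero or more of a word character (lazy) (non-capturing group); then one or more of one of [pz2j] (lazy).
`search` walks the string left to right and returns the first match it finds.
The match spans [3:5] → 'Wz'.

'Wz'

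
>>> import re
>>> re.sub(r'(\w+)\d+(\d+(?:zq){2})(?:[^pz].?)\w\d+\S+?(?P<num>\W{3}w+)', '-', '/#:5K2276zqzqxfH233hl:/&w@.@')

Pattern: one or more of a word character (captured); then one or more of a digit; then one or more of a digit, then the literal 'zq' repeated 2 times (captured); then any character except [pz], then optionally any character (non-capturing group); then a word character, then one or more of a digit, then one or more of a non-whitespace character (lazy); then exactly 3 of a non-word character, then one or more of a literal 'w' (captured as 'num').
Matches: at [3:25] → '5K2276zqzqxfH233hl:/&w'.
`sub` substitutes '-' at each match site.

'/#:-@.@'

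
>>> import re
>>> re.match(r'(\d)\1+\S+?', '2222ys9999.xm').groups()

('2',)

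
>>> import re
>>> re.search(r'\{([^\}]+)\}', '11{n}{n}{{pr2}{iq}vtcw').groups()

('n',)

Unlike `match`, `search` isn't anchored — it looks for the pattern anywhere in the string.
The match spans [2:5] → '{n}'.
Captured: group 1 = 'n'.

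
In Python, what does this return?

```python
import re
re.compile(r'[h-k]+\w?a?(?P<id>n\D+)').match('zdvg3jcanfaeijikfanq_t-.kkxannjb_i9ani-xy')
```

This matches one or more of a character in [h-k], then optionally a word character, then optionally a literal 'a'; then a literal 'n', then one or more of a non-digit (captured as 'id').
`match` is anchored at position 0; if the pattern doesn't fit there, it returns None.
Here the string doesn't start with a match, so the call returns None.

None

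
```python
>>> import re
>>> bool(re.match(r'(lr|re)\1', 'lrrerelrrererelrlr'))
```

False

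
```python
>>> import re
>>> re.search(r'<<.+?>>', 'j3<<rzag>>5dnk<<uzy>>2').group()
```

A `+?`/`*?`/`{m,n}?` starts at its minimum and grows only as far as needed for what follows to match.
The match spans [2:10] → '<<rzag>>'.

'<<rzag>>'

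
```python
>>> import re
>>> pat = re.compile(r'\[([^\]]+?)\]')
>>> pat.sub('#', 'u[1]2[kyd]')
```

`sub` substitutes '#' at each match site.

'u#2#'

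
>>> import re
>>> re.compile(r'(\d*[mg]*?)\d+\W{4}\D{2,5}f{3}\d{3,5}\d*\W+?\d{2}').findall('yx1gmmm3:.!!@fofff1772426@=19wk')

This matches zero or more of a digit, then zero or more of one of [mg] (lazy) (captured); then one or more of a digit, then exactly 4 of a non-word character; then 2 to 5 of a non-digit, then exactly 3 of the literal 'f', then 3 to 5 of a digit; then zero or more of a digit, then one or more of a non-word character (lazy), then exactly 2 of a digit.
Matches: at [2:29] match '1gmmm3:.!!@fofff1772426@=19', group 1 = '1gmmm'.
One capturing group, so `findall` returns just the captured substring from the one match — 1 in all.

['1gmmm']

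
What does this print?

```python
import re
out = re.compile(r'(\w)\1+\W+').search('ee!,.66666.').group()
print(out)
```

ee!,.

The backreference `\1` re-matches whatever the first group consumed, character for character.
The match spans [0:5] → 'ee!,.'.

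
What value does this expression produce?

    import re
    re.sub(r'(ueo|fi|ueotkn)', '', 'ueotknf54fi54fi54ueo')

'tknf545454'

Branches in `(...|...)` are attempted left-to-right; the first branch that allows the whole pattern to succeed is taken.
Each match is replaced by ''.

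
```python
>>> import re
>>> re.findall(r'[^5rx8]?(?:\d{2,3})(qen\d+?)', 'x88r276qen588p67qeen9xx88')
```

['qen5']

Because there's exactly one group, `findall` drops the full match and keeps group 1 from the one hit.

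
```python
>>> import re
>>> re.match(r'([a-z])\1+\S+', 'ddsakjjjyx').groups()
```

The match spans [0:10] → 'ddsakjjjyx'.
Captured: group 1 = 'd'.

('d',)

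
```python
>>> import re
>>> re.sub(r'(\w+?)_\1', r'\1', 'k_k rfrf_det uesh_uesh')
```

'k rfrf_det uesh'

The backreference `\1` re-matches whatever the first group consumed, character for character.
The replacement refers to a captured group, so each match is rewritten using its own captured text.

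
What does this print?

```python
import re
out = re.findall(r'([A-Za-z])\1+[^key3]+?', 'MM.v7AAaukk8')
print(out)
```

`\1` has to match the exact text group 1 already captured.
Matches: at [0:3] match 'MM.', group 1 = 'M'; at [5:8] match 'AAa', group 1 = 'A'; at [9:12] match 'kk8', group 1 = 'k'.
Because there's exactly one group, `findall` drops the full match and keeps group 1 from each hit.

['M', 'A', 'k']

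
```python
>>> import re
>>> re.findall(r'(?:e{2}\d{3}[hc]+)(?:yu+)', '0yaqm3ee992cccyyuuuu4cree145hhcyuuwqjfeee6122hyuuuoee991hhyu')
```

['ee145hhcyuu', 'ee991hhyu']

Pattern: exactly 2 of the literal 'e', then exactly 3 of a digit, then one or more of one of [hc] (non-capturing group); then a literal 'y', then one or more of the literal 'u' (non-capturing group).
No capturing groups, so `findall` returns the 2 full match strings.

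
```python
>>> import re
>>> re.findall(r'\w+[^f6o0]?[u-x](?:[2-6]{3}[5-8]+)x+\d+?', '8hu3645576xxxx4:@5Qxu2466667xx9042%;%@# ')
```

['8hu3645576xxxx4', '5Qxu2466667xx9']

Pattern: one or more of a word character, then optionally any character except [f6o0], then a character in [u-x]; then exactly 3 of a character in [2-6], then one or more of a character in [5-8] (non-capturing group); then one or more of the literal 'x', then one or more of a digit (lazy).
Since nothing is captured, `findall` lists the 2 matched substrings directly.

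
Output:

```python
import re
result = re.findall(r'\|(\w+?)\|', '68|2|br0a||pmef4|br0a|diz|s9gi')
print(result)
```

Because there's exactly one group, `findall` drops the full match and keeps group 1 from each hit.

['2', 'pmef4', 'diz']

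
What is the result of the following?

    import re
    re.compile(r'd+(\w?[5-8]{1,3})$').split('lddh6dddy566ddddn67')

['lddh6dddy566', 'n67', '']

This matches one or more of a literal 'd'; then optionally a word character, then 1 to 3 of a character in [5-8] (captured); then anchored at the end.
Matches to split on: at [12:19] → 'ddddn67'.
Because the pattern has a capturing group, `split` also inserts each captured text between the pieces.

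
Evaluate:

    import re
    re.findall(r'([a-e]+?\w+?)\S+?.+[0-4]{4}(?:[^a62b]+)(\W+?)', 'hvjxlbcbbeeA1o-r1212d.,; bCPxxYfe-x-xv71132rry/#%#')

With the lazy modifier that quantifier settles for the fewest repetitions that let the rest of the pattern succeed (the atoms after it are unaffected and can still be greedy).
`findall` packs the 2 group values into a tuple for every match.

[('bc', '#')]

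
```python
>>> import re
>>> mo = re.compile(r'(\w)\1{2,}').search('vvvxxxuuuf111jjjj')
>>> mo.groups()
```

The backreference `\1` re-matches whatever the first group consumed, character for character.
`re.search` tries every starting position until one works.
The match spans [0:3] → 'vvv'.
Captured: group 1 = 'v'.

('v',)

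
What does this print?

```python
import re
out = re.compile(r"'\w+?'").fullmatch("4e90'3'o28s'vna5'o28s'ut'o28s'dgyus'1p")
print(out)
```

None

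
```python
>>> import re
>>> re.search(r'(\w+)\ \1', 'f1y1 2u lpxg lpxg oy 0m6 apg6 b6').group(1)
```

The backreference `\1` re-matches whatever the first group consumed, character for character.
`re.search` scans for the first position where the pattern succeeds.
The match spans [8:17] → 'lpxg lpxg'.
Captured: group 1 = 'lpxg'.

'lpxg'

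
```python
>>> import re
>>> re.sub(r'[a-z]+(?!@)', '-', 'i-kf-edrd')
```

'-----'

`(?!…)`/`(?<!…)` only lets a position through if the neighbouring text does NOT match; no characters are consumed.
Each match is replaced by '-'.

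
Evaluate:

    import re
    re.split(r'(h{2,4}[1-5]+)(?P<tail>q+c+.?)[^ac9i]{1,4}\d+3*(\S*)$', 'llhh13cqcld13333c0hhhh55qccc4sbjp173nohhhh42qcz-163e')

['llhh13cqcld13333c0', 'hhhh55', 'qccc4', 'nohhhh42qcz-163e', '']

With a capturing group present, the delimiter's captured portion is kept in the result list.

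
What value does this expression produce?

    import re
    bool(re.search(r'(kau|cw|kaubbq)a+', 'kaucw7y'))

`re.search` scans for the first position where the pattern succeeds.
Here nothing in the string fits, so the call returns None, and `bool(None)` is False.

False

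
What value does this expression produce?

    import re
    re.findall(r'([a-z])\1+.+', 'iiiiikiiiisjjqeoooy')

['i']

A backreference is literal: `\1` must see the identical characters the first group matched.
With a single group, `findall` returns only what that group captured — 1 item.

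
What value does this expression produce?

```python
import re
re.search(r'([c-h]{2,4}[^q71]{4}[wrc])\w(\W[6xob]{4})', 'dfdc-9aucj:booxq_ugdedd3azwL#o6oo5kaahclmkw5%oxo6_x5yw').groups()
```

The match spans [0:15] → 'dfdc-9aucj:boox'.
Captured: group 1 = 'dfdc-9auc', group 2 = ':boox'.

('dfdc-9auc', ':boox')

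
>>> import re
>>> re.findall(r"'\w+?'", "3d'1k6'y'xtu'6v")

["'1k6'", "'xtu'"]

Matches: at [2:7] → "'1k6'"; at [8:13] → "'xtu'".
With no groups in the pattern, `findall` gives back each whole match — 2 here.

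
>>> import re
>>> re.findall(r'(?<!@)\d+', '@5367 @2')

A negative assertion filters positions out without eating any characters.
With no groups in the pattern, `findall` gives back each whole match — 1 here.

['367']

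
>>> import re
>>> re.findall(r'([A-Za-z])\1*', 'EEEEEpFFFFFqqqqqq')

The backreference `\1` re-matches whatever the first group consumed, character for character.
One capturing group, so `findall` returns just the captured substring from each match — 4 in all.

['E', 'p', 'F', 'q']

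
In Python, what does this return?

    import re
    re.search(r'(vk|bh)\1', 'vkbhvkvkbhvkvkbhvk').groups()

('vk',)

The match spans [4:8] → 'vkvk'.
Captured: group 1 = 'vk'.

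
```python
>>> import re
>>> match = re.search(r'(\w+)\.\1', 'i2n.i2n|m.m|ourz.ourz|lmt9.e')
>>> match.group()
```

After group 1 captures some text, `\1` only succeeds where that same text appears again.
Unlike `match`, `search` isn't anchored — it looks for the pattern anywhere in the string.
The match spans [0:7] → 'i2n.i2n'.
Captured: group 1 = 'i2n'.

'i2n.i2n'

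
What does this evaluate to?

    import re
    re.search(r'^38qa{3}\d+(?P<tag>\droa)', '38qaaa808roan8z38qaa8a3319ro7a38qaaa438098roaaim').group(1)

'8roa'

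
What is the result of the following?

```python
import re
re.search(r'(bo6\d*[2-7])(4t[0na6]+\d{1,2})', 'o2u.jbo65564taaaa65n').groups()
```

('bo6556', '4taaaa65')

Pattern: the literal 'bo6', then zero or more of a digit, then a character in [2-7] (captured); then the literal '4t', then one or more of one of [0na6], then 1 to 2 of a digit (captured).
Unlike `match`, `search` isn't anchored — it looks for the pattern anywhere in the string.
The match spans [5:19] → 'bo65564taaaa65'.
Captured: group 1 = 'bo6556', group 2 = '4taaaa65'.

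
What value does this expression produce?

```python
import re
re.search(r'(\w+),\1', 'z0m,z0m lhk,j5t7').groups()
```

('z0m',)

The match spans [0:7] → 'z0m,z0m'.
Captured: group 1 = 'z0m'.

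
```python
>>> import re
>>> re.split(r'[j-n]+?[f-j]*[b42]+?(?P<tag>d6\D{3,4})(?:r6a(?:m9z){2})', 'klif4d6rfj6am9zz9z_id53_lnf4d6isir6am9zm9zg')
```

This matches one or more of a character in [j-n] (lazy), then zero or more of a character in [f-j]; then one or more of one of [b42] (lazy); then the literal 'd6', then 3 to 4 of a non-digit (captured as 'tag'); then the literal 'r6a', then the literal 'm9z' repeated 2 times (non-capturing group).
Matches to split on: at [24:42] → 'lnf4d6isir6am9zm9z'.
The group in the pattern means `split` returns the separators' captures alongside the pieces.

['klif4d6rfj6am9zz9z_id53_', 'd6isi', 'g']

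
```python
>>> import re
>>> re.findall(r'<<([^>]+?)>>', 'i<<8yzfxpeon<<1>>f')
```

Matches: at [1:17] match '<<8yzfxpeon<<1>>', group 1 = '8yzfxpeon<<1'.
One capturing group, so `findall` returns just the captured substring from the one match — 1 in all.

['8yzfxpeon<<1']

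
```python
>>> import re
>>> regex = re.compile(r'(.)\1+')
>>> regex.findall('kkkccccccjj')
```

['k', 'c', 'j']

`\1` has to match the exact text group 1 already captured.
Matches: at [0:3] match 'kkk', group 1 = 'k'; at [3:9] match 'cccccc', group 1 = 'c'; at [9:11] match 'jj', group 1 = 'j'.
Because there's exactly one group, `findall` drops the full match and keeps group 1 from each hit.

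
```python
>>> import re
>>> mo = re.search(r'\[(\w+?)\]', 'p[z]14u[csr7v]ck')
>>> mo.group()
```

`re.search` tries every starting position until one works.
The match spans [1:4] → '[z]'.
Captured: group 1 = 'z'.

'[z]'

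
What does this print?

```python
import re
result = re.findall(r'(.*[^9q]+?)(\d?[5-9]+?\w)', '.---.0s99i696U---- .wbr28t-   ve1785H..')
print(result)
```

[('.---.0s99i696U---- .wbr28t-   ve178', '5H')]

This matches zero or more of any character, then one or more of any character except [9q] (lazy) (captured); then optionally a digit, then one or more of a character in [5-9] (lazy), then a word character (captured).
Multiple groups make `findall` return tuples — one 2-tuple for the one match.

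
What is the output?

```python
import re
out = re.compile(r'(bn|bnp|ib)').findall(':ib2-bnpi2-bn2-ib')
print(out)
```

['ib', 'bn', 'bn', 'ib']

Branches in `(...|...)` are attempted left-to-right; the first branch that allows the whole pattern to succeed is taken.
Because there's exactly one group, `findall` drops the full match and keeps group 1 from each hit.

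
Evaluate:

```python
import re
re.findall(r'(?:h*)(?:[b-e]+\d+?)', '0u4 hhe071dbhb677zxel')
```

['hhe0', 'hb6']

This matches zero or more of a literal 'h' (non-capturing group); then one or more of a character in [b-e], then one or more of a digit (lazy) (non-capturing group).
Because the quantifier is non-greedy, it stops expanding at the earliest point where the rest of the pattern can succeed.
Walking the string: at [4:8] → 'hhe0'; at [12:15] → 'hb6'.
`findall` yields the raw match text (2 of them) because the pattern has no groups.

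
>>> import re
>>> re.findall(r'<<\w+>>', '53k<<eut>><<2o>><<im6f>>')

['<<eut>>', '<<2o>>', '<<im6f>>']

Walking the string: at [3:10] → '<<eut>>'; at [10:16] → '<<2o>>'; at [16:24] → '<<im6f>>'.
With no groups in the pattern, `findall` gives back each whole match — 3 here.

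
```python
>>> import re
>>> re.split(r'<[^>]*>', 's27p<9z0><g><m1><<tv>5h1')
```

Splitting on the pattern gives 5 pieces.

['s27p', '', '', '', '5h1']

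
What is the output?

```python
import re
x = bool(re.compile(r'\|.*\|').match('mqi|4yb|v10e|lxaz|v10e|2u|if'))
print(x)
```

False

`match` is anchored at position 0; if the pattern doesn't fit there, it returns None.
Here the pattern fails at index 0, so the call returns None, and `bool(None)` is False.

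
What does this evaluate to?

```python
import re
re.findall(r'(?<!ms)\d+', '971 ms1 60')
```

The negative lookaround is zero-width — it rules out positions where the adjacent text would match, without consuming anything.
Since nothing is captured, `findall` lists the 2 matched substrings directly.

['971', '60']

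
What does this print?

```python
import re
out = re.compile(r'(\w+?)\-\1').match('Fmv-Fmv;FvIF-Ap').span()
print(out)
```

After group 1 captures some text, `\1` only succeeds where that same text appears again.
`re.match` only tries the pattern at the start of the string.
The match spans [0:7] → 'Fmv-Fmv'.
Captured: group 1 = 'Fmv'.

(0, 7)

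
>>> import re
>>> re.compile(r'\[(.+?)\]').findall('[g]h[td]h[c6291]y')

['g', 'td', 'c6291']

With the lazy modifier that quantifier settles for the fewest repetitions that let the rest of the pattern succeed (the atoms after it are unaffected and can still be greedy).
Because there's exactly one group, `findall` drops the full match and keeps group 1 from each hit.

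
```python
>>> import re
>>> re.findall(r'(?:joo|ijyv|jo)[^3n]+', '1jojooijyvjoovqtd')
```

['jojooijyvjoovqtd']

Walking the string: at [1:17] → 'jojooijyvjoovqtd'.
Since nothing is captured, `findall` lists the 1 matched substring directly.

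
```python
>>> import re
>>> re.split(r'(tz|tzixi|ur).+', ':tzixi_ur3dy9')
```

[':', 'tz', '']

Alternation isn't longest-match — the leftmost alternative that fits at this position is chosen.
Matches to split on: at [1:13] → 'tzixi_ur3dy9'.
The group in the pattern means `split` returns the separators' captures alongside the pieces.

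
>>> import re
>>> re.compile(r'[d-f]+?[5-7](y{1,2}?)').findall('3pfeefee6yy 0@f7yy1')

The pattern matches one or more of a character in [d-f] (lazy), then a character in [5-7]; then 1 to 2 of a literal 'y' (lazy) (captured).
A `+?`/`*?`/`{m,n}?` starts at its minimum and grows only as far as needed for what follows to match.
Scanning left to right: at [2:10] match 'feefee6y', group 1 = 'y'; at [14:17] match 'f7y', group 1 = 'y'.
Because there's exactly one group, `findall` drops the full match and keeps group 1 from each hit.

['y', 'y']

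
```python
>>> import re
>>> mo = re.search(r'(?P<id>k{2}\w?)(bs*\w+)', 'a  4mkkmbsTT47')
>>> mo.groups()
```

('kkm', 'bsTT47')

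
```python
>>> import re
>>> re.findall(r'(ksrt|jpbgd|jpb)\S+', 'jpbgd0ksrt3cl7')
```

Alternation tries branches left to right and keeps the first one that lets the overall match succeed at that position.
With a single group, `findall` returns only what that group captured — 1 item.

['jpbgd']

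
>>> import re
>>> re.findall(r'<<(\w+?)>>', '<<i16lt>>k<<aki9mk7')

['i16lt']

Scanning left to right: at [0:9] match '<<i16lt>>', group 1 = 'i16lt'.
Because there's exactly one group, `findall` drops the full match and keeps group 1 from the one hit.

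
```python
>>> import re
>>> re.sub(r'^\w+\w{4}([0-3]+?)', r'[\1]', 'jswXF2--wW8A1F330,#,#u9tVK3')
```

'[2]--wW8A1F330,#,#u9tVK3'

Each match is replaced using the text its own group 1 captured.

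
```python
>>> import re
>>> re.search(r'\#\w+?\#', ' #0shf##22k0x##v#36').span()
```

(1, 7)

The match spans [1:7] → '#0shf#'.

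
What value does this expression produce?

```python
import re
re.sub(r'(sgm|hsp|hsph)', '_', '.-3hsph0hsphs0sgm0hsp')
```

Branches in `(...|...)` are attempted left-to-right; the first branch that allows the whole pattern to succeed is taken.
Each match is replaced by '_'.

'.-3_h0_hs0_0_'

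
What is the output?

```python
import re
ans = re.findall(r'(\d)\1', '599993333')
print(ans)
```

`\1` has to match the exact text group 1 already captured.
One capturing group, so `findall` returns just the captured substring from each match — 4 in all.

['9', '9', '3', '3']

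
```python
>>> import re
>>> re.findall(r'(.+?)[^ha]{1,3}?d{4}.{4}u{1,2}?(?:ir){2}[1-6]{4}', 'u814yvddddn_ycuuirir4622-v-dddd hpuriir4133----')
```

Pattern: one or more of any character (lazy) (captured); then 1 to 3 of any character except [ha] (lazy), then exactly 4 of a literal 'd', then exactly 4 of any character; then 1 to 2 of a literal 'u' (lazy), then the literal 'ir' repeated 2 times, then exactly 4 of a character in [1-6].
The `?` after the quantifier makes it lazy — it takes as little as possible before letting the rest of the pattern try.
Scanning left to right: at [0:24] match 'u814yvddddn_ycuuirir4622', group 1 = 'u81'.
One capturing group, so `findall` returns just the captured substring from the one match — 1 in all.

['u81']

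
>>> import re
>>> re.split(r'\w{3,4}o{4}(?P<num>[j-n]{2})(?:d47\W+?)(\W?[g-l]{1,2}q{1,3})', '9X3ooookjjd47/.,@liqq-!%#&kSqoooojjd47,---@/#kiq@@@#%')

['9X3ooookjjd47/.,@liqq-!%#&', 'jj', '#kiq', '@@@#%']

Lazy quantifiers expand one character at a time until the remainder of the pattern can match.
The group in the pattern means `split` returns the separators' captures alongside the pieces.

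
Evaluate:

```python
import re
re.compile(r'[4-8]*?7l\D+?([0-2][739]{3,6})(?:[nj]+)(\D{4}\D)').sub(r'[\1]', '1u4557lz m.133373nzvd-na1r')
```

'1u[133373]a1r'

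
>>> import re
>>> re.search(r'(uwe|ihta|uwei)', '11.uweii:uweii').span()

(3, 6)

`|` is ordered: at each position the engine commits to the first alternative that works.
The match spans [3:6] → 'uwe'.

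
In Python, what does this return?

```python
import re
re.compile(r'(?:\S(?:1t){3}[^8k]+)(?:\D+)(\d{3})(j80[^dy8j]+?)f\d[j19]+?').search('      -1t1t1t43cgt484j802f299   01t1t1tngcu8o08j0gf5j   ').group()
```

'-1t1t1t43cgt484j802f29'

The match spans [6:28] → '-1t1t1t43cgt484j802f29'.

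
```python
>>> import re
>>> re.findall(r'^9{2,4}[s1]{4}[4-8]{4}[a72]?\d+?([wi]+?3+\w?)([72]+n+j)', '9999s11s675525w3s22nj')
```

[('w3s', '22nj')]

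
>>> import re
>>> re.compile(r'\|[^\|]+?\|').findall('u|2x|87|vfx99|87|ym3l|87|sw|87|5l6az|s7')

['|2x|', '|vfx99|', '|ym3l|', '|sw|', '|5l6az|']

With no groups in the pattern, `findall` gives back each whole match — 5 here.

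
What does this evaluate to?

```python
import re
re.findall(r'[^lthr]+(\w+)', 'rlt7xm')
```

This matches one or more of any character except [lthr]; then one or more of a word character (captured).
Matches: at [3:6] match '7xm', group 1 = 'm'.
One capturing group, so `findall` returns just the captured substring from the one match — 1 in all.

['m']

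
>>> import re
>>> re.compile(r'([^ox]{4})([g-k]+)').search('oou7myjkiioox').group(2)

'jkii'

The pattern matches exactly 4 of any character except [ox] (captured); then one or more of a character in [g-k] (captured).
Unlike `match`, `search` isn't anchored — it looks for the pattern anywhere in the string.
The match spans [2:10] → 'u7myjkii'.
Captured: group 1 = 'u7my', group 2 = 'jkii'.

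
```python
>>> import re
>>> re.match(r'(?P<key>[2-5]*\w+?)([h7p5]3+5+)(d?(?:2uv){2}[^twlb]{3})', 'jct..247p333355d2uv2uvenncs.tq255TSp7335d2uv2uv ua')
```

`match` is anchored at position 0; if the pattern doesn't fit there, it returns None.
Here position 0 doesn't satisfy it, so the call returns None.

None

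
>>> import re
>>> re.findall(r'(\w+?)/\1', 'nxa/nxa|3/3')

The backreference `\1` re-matches whatever the first group consumed, character for character.
Walking the string: at [0:7] match 'nxa/nxa', group 1 = 'nxa'; at [8:11] match '3/3', group 1 = '3'.
`findall` collects group 1 from each match (2 total).

['nxa', '3']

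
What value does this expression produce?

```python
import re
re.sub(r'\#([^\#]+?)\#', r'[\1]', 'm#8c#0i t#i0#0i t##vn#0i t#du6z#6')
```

'm[8c]0i t[i0]0i t#[vn]0i t[du6z]6'

The replacement refers to a captured group, so each match is rewritten using its own captured text.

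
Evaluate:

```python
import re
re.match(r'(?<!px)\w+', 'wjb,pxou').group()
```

'wjb'

The negative lookaround is zero-width — it rules out positions where the adjacent text would match, without consuming anything.
`re.match` only tries the pattern at the start of the string.
The match spans [0:3] → 'wjb'.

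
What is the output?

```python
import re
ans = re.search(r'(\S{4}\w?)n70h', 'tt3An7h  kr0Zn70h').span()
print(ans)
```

This matches exactly 4 of a non-whitespace character, then optionally a word character (captured); then the literal 'n7', then the literal '0h'.
Unlike `match`, `search` isn't anchored — it looks for the pattern anywhere in the string.
The match spans [9:17] → 'kr0Zn70h'.
Captured: group 1 = 'kr0Z'.

(9, 17)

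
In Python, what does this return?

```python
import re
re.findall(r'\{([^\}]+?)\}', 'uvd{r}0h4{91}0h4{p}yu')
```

['r', '91', 'p']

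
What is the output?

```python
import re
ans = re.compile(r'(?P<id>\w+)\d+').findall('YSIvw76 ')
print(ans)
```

['YSIvw7']

Pattern: one or more of a word character (captured as 'id'); then one or more of a digit.
With a single group, `findall` returns only what that group captured — 1 item.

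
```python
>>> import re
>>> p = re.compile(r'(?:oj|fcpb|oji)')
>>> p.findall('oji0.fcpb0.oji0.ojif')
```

['oj', 'fcpb', 'oj', 'oj']

Alternation tries branches left to right and keeps the first one that lets the overall match succeed at that position.
Walking the string: at [0:2] → 'oj'; at [5:9] → 'fcpb'; at [11:13] → 'oj'; at [16:18] → 'oj'.
Since nothing is captured, `findall` lists the 4 matched substrings directly.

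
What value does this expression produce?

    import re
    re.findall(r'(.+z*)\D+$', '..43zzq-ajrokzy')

['..43zzq-ajrokz']

With a single group, `findall` returns only what that group captured — 1 item.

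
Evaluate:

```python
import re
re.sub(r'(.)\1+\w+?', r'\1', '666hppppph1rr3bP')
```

'6p1rbP'

The backreference `\1` re-matches whatever the first group consumed, character for character.
Matches: at [0:4] → '666h'; at [4:10] → 'ppppph'; at [11:14] → 'rr3'.
The replacement refers to a captured group, so each match is rewritten using its own captured text.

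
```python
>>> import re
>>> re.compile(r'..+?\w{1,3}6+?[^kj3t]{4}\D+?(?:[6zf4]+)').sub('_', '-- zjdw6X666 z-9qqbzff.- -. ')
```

'_-9qqbzff.- -. '

The pattern matches any character, then one or more of any character (lazy); then 1 to 3 of a word character, then one or more of a literal '6' (lazy), then exactly 4 of any character except [kj3t]; then one or more of a non-digit (lazy); then one or more of one of [6zf4] (non-capturing group).
The `?` after the quantifier makes it lazy — it takes as little as possible before letting the rest of the pattern try.
Matches: at [0:14] → '-- zjdw6X666 z'.
Every occurrence is swapped for '_'.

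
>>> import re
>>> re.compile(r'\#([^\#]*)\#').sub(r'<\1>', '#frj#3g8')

Matches: at [0:5] → '#frj#'.
Each match is replaced using the text its own group 1 captured.

'<frj>3g8'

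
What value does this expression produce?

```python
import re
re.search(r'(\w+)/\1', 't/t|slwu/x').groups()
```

('t',)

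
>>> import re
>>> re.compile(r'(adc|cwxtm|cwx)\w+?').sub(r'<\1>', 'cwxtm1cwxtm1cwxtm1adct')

'<cwxtm><cwxtm><cwxtm><adc>'

The regex engine tests alternatives in the order written; an earlier branch that matches wins even if a later one would match more.
`\1` in the replacement pulls in group 1's text for each match.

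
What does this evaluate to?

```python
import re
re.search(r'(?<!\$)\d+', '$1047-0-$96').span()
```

A negative assertion filters positions out without eating any characters.
`re.search` scans for the first position where the pattern succeeds.
The match spans [2:5] → '047'.

(2, 5)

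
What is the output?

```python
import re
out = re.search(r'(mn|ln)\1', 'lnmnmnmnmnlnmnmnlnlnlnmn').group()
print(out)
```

mnmn

The backreference `\1` re-matches whatever the first group consumed, character for character.
Unlike `match`, `search` isn't anchored — it looks for the pattern anywhere in the string.
The match spans [2:6] → 'mnmn'.
Captured: group 1 = 'mn'.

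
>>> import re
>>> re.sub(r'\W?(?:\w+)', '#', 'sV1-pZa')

The pattern matches optionally a non-word character; then one or more of a word character (non-capturing group).
Matches: at [0:3] → 'sV1'; at [3:7] → '-pZa'.
Every occurrence is swapped for '#'.

'##'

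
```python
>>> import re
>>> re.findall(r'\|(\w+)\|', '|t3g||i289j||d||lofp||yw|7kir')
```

Matches: at [0:5] match '|t3g|', group 1 = 't3g'; at [5:12] match '|i289j|', group 1 = 'i289j'; at [12:15] match '|d|', group 1 = 'd'; at [15:21] match '|lofp|', group 1 = 'lofp'; at [21:25] match '|yw|', group 1 = 'yw'.
With a single group, `findall` returns only what that group captured — 5 items.

['t3g', 'i289j', 'd', 'lofp', 'yw']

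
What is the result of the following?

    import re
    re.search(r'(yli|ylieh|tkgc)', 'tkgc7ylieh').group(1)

'tkgc'

`search` walks the string left to right and returns the first match it finds.
The match spans [0:4] → 'tkgc'.
Captured: group 1 = 'tkgc'.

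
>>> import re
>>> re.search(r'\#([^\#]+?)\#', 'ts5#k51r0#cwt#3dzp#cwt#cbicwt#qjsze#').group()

'#k51r0#'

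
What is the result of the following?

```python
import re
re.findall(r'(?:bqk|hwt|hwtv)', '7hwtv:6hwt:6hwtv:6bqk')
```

['hwt', 'hwt', 'hwt', 'bqk']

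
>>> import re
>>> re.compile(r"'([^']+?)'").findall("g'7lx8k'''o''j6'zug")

['7lx8k', 'o', 'j6']

Matches: at [1:8] match "'7lx8k'", group 1 = '7lx8k'; at [9:12] match "'o'", group 1 = 'o'; at [12:16] match "'j6'", group 1 = 'j6'.
Because there's exactly one group, `findall` drops the full match and keeps group 1 from each hit.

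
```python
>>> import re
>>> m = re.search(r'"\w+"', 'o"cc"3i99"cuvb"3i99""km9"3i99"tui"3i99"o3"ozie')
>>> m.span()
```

`search` walks the string left to right and returns the first match it finds.
The match spans [1:5] → '"cc"'.

(1, 5)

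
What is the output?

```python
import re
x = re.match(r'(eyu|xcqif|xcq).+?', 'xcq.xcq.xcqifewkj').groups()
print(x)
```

('xcq',)

With `match`, the pattern is implicitly anchored at the beginning.
The match spans [0:4] → 'xcq.'.
Captured: group 1 = 'xcq'.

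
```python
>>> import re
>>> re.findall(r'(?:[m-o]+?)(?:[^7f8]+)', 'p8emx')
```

Pattern: one or more of a character in [m-o] (lazy) (non-capturing group); then one or more of any character except [7f8] (non-capturing group).
With no groups in the pattern, `findall` gives back each whole match — 1 here.

['mx']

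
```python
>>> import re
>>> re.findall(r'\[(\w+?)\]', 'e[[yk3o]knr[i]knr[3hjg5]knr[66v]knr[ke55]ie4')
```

Scanning left to right: at [2:8] match '[yk3o]', group 1 = 'yk3o'; at [11:14] match '[i]', group 1 = 'i'; at [17:24] match '[3hjg5]', group 1 = '3hjg5'; at [27:32] match '[66v]', group 1 = '66v'; at [35:41] match '[ke55]', group 1 = 'ke55'.
With a single group, `findall` returns only what that group captured — 5 items.

['yk3o', 'i', '3hjg5', '66v', 'ke55']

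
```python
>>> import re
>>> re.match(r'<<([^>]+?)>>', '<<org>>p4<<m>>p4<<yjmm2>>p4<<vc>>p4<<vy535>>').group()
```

`re.match` won't scan ahead — the pattern has to work from the very first character.
The match spans [0:7] → '<<org>>'.

'<<org>>'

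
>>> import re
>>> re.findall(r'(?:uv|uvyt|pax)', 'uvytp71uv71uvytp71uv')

Alternation isn't longest-match — the leftmost alternative that fits at this position is chosen.
With no groups in the pattern, `findall` gives back each whole match — 4 here.

['uv', 'uv', 'uv', 'uv']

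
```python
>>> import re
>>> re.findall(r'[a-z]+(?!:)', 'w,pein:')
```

['w', 'pei']

The negative lookahead/lookbehind blocks any match where the forbidden context is present.
No capturing groups, so `findall` returns the 2 full match strings.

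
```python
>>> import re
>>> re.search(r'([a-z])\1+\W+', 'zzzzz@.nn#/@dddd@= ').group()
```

After group 1 captures some text, `\1` only succeeds where that same text appears again.
`re.search` tries every starting position until one works.
The match spans [0:7] → 'zzzzz@.'.
Captured: group 1 = 'z'.

'zzzzz@.'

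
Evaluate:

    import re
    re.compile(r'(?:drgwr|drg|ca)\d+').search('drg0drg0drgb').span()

(0, 4)

`re.search` tries every starting position until one works.
The match spans [0:4] → 'drg0'.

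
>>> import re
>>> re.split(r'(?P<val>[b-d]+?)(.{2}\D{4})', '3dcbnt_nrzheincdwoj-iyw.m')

['3', 'd', 'cbnt_n', 'rzhein', 'c', 'dwoj-i', 'yw.m']

A `+?`/`*?`/`{m,n}?` starts at its minimum and grows only as far as needed for what follows to match.
Because the pattern has a capturing group, `split` also inserts each captured text between the pieces.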